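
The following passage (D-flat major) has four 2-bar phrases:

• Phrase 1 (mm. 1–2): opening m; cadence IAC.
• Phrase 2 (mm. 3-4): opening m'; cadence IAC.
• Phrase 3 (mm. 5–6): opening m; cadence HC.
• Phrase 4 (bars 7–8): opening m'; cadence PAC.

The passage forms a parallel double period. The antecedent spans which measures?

measures 1–4

In a double period the four phrases pair into a large antecedent (phrases 1–2, ending imperfect authentic cadence) and a large consequent (phrases 3–4, ending perfect authentic cadence). The antecedent spans bars 1-4.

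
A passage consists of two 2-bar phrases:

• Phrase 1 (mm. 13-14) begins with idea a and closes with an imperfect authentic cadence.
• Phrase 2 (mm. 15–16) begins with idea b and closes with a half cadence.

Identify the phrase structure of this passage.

phrase group

The second phrase closes with a half cadence, which is not stronger than the first phrase's imperfect authentic cadence; without a weak→strong cadential pair there is no antecedent–consequent relationship, so this is a phrase group rather than a period.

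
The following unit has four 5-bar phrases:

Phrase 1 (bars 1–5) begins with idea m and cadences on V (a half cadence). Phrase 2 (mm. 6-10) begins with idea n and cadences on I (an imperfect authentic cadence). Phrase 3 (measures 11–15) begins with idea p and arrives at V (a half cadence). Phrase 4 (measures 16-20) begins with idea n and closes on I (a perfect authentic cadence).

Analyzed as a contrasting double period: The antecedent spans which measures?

In a double period the four phrases pair into a large antecedent (phrases 1–2, ending imperfect authentic cadence) and a large consequent (phrases 3–4, ending perfect authentic cadence). The antecedent spans mm. 1–10.

measures 1–10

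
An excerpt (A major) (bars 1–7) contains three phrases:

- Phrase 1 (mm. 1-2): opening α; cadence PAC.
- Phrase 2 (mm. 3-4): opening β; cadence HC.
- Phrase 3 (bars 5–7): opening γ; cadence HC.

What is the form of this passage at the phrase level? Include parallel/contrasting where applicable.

The final phrase closes with a half cadence, which is not stronger than the preceding half cadence; the 3 phrases lack an overall antecedent–consequent design and so form a phrase group.

phrase group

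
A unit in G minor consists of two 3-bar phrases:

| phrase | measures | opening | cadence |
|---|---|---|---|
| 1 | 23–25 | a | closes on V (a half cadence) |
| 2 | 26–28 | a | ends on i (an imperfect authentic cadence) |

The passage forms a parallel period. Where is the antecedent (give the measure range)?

The antecedent is the phrase ending with the weaker cadence (half cadence, phrase 1) and the consequent the one ending more conclusively (imperfect authentic cadence, phrase 2); the antecedent is bars 23-25.

measures 23–25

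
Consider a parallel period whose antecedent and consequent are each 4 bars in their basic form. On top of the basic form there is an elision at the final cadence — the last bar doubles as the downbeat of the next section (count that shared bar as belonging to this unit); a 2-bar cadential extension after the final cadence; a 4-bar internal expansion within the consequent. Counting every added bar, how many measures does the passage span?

14 measures

Basic parallel period: 4 + 4 = 8 bars.
8 (basic form) + 2 (cadential extension) + 4 (internal expansion) = 14.
The elision shares a bar with the next section but does not change this unit's count.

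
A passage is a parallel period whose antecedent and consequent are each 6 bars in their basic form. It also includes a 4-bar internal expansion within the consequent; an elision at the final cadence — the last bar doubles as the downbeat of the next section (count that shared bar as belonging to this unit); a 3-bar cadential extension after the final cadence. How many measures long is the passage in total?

Basic parallel period: 6 + 6 = 12 bars.
12 (basic form) + 4 (internal expansion) + 3 (cadential extension) = 19.
The elision shares a bar with the next section but does not change this unit's count.

19 measures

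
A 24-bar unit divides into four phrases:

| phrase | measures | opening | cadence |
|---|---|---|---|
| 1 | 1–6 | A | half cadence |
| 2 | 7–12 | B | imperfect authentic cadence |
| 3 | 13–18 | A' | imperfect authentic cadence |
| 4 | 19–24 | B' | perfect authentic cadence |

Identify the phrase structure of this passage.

parallel double period

Four phrases in two halves: the first half (bars 1–12) ends with an imperfect authentic cadence, the second (mm. 13-24) with a perfect authentic cadence — a large antecedent–consequent pair, i.e. a double period.
Phrase 3 begins with the same material as phrase 1, making it parallel.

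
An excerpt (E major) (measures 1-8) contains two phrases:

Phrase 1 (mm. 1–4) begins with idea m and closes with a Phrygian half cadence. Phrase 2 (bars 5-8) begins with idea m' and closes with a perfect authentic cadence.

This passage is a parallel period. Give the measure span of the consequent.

The antecedent is the phrase ending with the weaker cadence (Phrygian half cadence, phrase 1) and the consequent the one ending more conclusively (perfect authentic cadence, phrase 2); the consequent is mm. 5-8.

measures 5–8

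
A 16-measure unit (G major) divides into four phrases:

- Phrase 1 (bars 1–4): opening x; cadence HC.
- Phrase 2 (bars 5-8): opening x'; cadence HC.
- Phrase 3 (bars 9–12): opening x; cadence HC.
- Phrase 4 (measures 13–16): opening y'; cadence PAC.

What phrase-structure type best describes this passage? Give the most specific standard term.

Four phrases in two halves: the first half (bars 1–8) ends with a half cadence, the second (bars 9–16) with a perfect authentic cadence — a large antecedent–consequent pair, i.e. a double period.
Phrase 3 begins with the same material as phrase 1, making it parallel.

parallel double period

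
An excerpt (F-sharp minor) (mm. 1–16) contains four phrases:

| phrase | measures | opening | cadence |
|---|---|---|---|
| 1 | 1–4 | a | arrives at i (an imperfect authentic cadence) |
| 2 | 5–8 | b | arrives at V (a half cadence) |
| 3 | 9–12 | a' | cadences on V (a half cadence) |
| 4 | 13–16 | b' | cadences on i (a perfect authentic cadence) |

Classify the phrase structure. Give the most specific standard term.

Four phrases in two halves: the first half (measures 1–8) ends with a half cadence, the second (mm. 9-16) with a perfect authentic cadence — a large antecedent–consequent pair, i.e. a double period.
Phrase 3 begins with the same material as phrase 1, making it parallel.

parallel double period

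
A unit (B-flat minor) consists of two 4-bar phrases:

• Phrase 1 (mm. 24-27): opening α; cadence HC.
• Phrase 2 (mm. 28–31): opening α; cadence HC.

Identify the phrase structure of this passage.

Both phrases have the same opening (α) and the same cadence (half cadence): the second is a restatement, not a consequent, so this is a repeated phrase rather than a period.

repeated phrase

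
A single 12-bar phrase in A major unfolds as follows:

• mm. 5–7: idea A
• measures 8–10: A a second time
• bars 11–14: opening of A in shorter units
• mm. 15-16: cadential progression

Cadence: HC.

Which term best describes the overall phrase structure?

Basic idea (bars 5–7) + its repetition (mm. 8–10) form the presentation; fragmentation and cadence (mm. 11-16) form the continuation — the 12-bar whole is a sentence.

sentence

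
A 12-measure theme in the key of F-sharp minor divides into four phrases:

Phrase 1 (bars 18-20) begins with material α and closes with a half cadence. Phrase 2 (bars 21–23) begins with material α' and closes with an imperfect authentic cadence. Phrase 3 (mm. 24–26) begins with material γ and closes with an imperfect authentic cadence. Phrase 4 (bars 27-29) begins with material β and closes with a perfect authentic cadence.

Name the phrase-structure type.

Four phrases in two halves: the first half (mm. 18-23) ends with an imperfect authentic cadence, the second (measures 24–29) with a perfect authentic cadence — a large antecedent–consequent pair, i.e. a double period.
Phrase 3 begins with different material from phrase 1, making it contrasting.

contrasting double period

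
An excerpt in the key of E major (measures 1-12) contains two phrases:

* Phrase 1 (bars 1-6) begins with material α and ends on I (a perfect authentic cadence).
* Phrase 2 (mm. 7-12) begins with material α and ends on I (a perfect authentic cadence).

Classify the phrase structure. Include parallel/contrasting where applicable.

repeated phrase

Both phrases have the same opening (α) and the same cadence (perfect authentic cadence): the second is a restatement, not a consequent, so this is a repeated phrase rather than a period.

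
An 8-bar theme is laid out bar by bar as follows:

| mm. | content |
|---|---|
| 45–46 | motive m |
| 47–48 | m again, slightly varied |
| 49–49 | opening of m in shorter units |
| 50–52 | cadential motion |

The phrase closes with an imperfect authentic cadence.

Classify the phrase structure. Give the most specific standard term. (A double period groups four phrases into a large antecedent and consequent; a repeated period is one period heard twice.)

Basic idea (bars 45-46) + its repetition (mm. 47–48) form the presentation; fragmentation and cadence (measures 49–52) form the continuation — the 8-bar whole is a sentence.

sentence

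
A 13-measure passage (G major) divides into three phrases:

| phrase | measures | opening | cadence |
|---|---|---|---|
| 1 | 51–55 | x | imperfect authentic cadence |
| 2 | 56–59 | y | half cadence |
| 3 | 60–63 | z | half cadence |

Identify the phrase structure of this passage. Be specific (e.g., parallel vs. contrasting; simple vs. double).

The final phrase closes with a half cadence, which is not stronger than the preceding half cadence; the 3 phrases lack an overall antecedent–consequent design and so form a phrase group.

phrase group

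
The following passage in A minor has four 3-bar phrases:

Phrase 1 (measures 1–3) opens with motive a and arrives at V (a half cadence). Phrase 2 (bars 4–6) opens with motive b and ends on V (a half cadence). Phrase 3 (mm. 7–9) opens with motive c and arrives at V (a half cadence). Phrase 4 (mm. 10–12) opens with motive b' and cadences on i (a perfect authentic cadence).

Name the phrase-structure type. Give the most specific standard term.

contrasting double period

Four phrases in two halves: the first half (mm. 1-6) ends with a half cadence, the second (bars 7-12) with a perfect authentic cadence — a large antecedent–consequent pair, i.e. a double period.
Phrase 3 begins with different material from phrase 1, making it contrasting.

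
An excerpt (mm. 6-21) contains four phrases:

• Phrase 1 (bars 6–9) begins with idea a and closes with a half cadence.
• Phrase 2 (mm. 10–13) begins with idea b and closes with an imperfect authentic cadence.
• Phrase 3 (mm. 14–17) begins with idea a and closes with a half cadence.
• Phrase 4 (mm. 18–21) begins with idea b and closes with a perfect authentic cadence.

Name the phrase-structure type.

Four phrases in two halves: the first half (measures 6-13) ends with an imperfect authentic cadence, the second (measures 14–21) with a perfect authentic cadence — a large antecedent–consequent pair, i.e. a double period.
Phrase 3 begins with the same material as phrase 1, making it parallel.

parallel double period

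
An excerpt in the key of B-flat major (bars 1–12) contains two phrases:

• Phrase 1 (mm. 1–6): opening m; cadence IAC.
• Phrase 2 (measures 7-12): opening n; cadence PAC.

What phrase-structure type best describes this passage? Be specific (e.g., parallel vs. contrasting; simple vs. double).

contrasting period

Phrase 1 ends with an imperfect authentic cadence (weaker) and phrase 2 with a perfect authentic cadence (stronger): antecedent + consequent = a period.
The two phrases open with different material (m / n), so the period is contrasting.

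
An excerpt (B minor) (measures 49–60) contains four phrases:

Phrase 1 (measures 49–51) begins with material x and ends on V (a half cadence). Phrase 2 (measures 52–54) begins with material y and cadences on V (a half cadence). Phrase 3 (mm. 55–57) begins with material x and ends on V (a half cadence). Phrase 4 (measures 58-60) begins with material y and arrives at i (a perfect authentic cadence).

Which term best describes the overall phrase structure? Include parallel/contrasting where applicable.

parallel double period

Four phrases in two halves: the first half (mm. 49–54) ends with a half cadence, the second (bars 55–60) with a perfect authentic cadence — a large antecedent–consequent pair, i.e. a double period.
Phrase 3 begins with the same material as phrase 1, making it parallel.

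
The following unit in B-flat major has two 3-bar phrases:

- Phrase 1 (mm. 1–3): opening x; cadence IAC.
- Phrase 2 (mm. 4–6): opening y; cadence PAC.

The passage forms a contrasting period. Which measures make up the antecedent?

measures 1–3

The phrase ending with the weaker cadence (imperfect authentic cadence) is the antecedent; the one ending more conclusively (perfect authentic cadence) is the consequent. The antecedent is measures 1–3.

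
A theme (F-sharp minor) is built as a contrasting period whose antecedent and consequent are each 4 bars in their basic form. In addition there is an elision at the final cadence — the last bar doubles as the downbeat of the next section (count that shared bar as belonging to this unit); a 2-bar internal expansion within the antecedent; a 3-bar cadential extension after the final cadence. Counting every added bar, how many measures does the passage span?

13 measures

Basic contrasting period: 4 + 4 = 8 bars.
8 (basic form) + 2 (internal expansion) + 3 (cadential extension) = 13.
The elision shares a bar with the next section but does not change this unit's count.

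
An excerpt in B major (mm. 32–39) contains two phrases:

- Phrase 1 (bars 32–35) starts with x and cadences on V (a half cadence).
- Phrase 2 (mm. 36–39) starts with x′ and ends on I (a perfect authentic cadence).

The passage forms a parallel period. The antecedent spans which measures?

The antecedent is the phrase ending with the weaker cadence (half cadence, phrase 1) and the consequent the one ending more conclusively (perfect authentic cadence, phrase 2); the antecedent is measures 32-35.

measures 32–35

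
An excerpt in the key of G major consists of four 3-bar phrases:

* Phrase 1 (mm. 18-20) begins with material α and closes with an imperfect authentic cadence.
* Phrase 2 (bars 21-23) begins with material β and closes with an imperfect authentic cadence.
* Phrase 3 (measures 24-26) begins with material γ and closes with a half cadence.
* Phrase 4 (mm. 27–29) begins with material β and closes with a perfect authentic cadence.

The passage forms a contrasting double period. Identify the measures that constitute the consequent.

In a double period the four phrases pair into a large antecedent (phrases 1–2, ending imperfect authentic cadence) and a large consequent (phrases 3–4, ending perfect authentic cadence). The consequent spans mm. 24-29.

measures 24–29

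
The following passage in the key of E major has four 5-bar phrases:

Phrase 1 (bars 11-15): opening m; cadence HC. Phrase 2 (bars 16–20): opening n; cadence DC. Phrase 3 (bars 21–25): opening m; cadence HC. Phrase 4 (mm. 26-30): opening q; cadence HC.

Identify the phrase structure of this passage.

Phrase 4 ends with a half cadence, no stronger than phrase 2's deceptive cadence, so the four phrases do not form a double period; nor do phrases 3–4 duplicate 1–2, so it is not a repeated period. With no phrase reaching a conclusive cadence, the passage is a phrase group.

phrase group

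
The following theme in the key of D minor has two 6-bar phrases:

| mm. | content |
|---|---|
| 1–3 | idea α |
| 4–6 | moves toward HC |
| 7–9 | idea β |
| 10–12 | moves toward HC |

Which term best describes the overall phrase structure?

phrase group

The second phrase closes with a half cadence, which is not stronger than the first phrase's half cadence; without a weak→strong cadential pair there is no antecedent–consequent relationship, so this is a phrase group rather than a period.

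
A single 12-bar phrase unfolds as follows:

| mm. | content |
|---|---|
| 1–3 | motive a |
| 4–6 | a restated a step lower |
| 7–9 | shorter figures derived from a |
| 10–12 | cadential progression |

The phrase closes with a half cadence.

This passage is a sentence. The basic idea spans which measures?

measures 1–3

The presentation of a sentence is the basic idea (measures 1-3) plus its repetition (mm. 4–6); the basic idea is therefore measures 1–3.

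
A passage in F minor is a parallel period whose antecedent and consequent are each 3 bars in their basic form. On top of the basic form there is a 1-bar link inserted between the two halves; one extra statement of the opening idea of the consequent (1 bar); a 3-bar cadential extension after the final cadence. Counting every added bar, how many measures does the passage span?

Basic parallel period: 3 + 3 = 6 bars.
6 (basic form) + 1 (link) + 1 (extra statement) + 3 (cadential extension) = 11.

11 measures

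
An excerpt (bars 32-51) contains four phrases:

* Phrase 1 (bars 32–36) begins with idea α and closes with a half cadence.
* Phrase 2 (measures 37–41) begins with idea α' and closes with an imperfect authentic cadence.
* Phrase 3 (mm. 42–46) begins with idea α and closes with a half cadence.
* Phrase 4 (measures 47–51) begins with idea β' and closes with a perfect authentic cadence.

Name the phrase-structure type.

Four phrases in two halves: the first half (mm. 32–41) ends with an imperfect authentic cadence, the second (mm. 42–51) with a perfect authentic cadence — a large antecedent–consequent pair, i.e. a double period.
Phrase 3 begins with the same material as phrase 1, making it parallel.

parallel double period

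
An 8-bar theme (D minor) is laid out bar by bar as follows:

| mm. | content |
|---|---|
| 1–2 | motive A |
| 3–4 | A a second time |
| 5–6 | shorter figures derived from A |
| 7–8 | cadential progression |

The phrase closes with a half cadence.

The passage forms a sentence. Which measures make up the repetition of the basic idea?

measures 3–4

The presentation of a sentence is the basic idea (mm. 1-2) plus its repetition (measures 3-4); the repetition of the basic idea is therefore mm. 3–4.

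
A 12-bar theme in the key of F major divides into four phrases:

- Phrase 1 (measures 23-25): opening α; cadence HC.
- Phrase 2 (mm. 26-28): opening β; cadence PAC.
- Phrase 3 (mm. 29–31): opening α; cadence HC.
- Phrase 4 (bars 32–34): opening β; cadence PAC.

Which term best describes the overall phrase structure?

The cadence pattern HC–PAC–HC–PAC is weak–strong twice, and phrases 3–4 restate phrases 1–2: a period heard twice, not a double period (which would end weakly at phrase 2).

repeated period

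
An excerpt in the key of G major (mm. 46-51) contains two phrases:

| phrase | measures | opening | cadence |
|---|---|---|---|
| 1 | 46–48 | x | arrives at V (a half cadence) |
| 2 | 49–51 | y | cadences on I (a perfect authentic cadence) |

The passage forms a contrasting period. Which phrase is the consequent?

The phrase ending with the weaker cadence (half cadence) is the antecedent; the one ending more conclusively (perfect authentic cadence) is the consequent. The consequent is phrase 2.

phrase 2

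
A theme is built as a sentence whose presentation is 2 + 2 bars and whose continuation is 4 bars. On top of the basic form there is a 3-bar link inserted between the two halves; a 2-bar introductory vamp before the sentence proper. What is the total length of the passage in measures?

Basic sentence: 2 + 2 + 4 = 8 bars.
8 (basic form) + 3 (link) + 2 (introduction) = 13.

13 measures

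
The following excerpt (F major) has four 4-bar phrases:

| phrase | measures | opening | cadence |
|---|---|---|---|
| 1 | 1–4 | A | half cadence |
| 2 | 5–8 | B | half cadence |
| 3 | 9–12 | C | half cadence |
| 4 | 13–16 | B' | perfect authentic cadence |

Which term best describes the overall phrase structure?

Four phrases in two halves: the first half (bars 1–8) ends with a half cadence, the second (bars 9-16) with a perfect authentic cadence — a large antecedent–consequent pair, i.e. a double period.
Phrase 3 begins with different material from phrase 1, making it contrasting.

contrasting double period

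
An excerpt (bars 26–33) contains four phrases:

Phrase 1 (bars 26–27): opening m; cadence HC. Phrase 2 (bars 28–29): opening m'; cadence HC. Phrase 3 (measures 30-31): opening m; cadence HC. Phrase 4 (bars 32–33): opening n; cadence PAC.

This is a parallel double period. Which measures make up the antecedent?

In a double period the first pair of phrases (ending half cadence) is the large antecedent and the second pair (ending perfect authentic cadence) is the large consequent; the antecedent is measures 26–29.

measures 26–29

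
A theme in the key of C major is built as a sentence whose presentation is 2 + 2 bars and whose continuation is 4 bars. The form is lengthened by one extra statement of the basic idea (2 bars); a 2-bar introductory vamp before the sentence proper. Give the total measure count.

Basic sentence: 2 + 2 + 4 = 8 bars.
8 (basic form) + 2 (extra statement) + 2 (introduction) = 12.

12 measures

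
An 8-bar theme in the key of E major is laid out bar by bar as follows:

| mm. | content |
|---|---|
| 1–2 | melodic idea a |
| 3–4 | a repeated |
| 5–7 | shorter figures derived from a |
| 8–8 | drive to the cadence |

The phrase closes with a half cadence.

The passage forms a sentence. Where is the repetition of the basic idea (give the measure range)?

The presentation of a sentence is the basic idea (mm. 1–2) plus its repetition (mm. 3–4); the repetition of the basic idea is therefore mm. 3–4.

measures 3–4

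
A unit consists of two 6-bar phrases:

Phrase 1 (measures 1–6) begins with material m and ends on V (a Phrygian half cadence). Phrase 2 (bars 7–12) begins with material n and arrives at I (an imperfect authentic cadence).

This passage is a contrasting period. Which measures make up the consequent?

The antecedent is the phrase ending with the weaker cadence (Phrygian half cadence, phrase 1) and the consequent the one ending more conclusively (imperfect authentic cadence, phrase 2); the consequent is mm. 7–12.

measures 7–12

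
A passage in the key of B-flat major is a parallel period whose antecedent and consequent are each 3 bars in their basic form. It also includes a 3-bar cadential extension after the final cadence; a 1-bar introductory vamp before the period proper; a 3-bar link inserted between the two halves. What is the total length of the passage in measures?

13 measures

Basic parallel period: 3 + 3 = 6 bars.
6 (basic form) + 3 (cadential extension) + 1 (introduction) + 3 (link) = 13.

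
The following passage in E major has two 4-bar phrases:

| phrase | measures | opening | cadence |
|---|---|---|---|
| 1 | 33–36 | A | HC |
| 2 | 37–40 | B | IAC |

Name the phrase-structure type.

Phrase 1 ends with a half cadence (weaker) and phrase 2 with an imperfect authentic cadence (stronger): antecedent + consequent = a period.
The two phrases open with different material (A / B), so the period is contrasting.

contrasting period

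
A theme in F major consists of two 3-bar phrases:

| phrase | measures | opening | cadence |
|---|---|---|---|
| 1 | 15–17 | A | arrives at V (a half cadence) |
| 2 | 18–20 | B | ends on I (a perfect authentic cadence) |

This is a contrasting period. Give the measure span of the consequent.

The phrase ending with the weaker cadence (half cadence) is the antecedent; the one ending more conclusively (perfect authentic cadence) is the consequent. The consequent is measures 18–20.

measures 18–20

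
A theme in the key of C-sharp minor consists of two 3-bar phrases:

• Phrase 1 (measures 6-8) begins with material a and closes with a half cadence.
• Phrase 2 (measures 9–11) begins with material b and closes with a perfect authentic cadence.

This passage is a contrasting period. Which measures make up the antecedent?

measures 6–8

The antecedent is the phrase ending with the weaker cadence (half cadence, phrase 1) and the consequent the one ending more conclusively (perfect authentic cadence, phrase 2); the antecedent is mm. 6-8.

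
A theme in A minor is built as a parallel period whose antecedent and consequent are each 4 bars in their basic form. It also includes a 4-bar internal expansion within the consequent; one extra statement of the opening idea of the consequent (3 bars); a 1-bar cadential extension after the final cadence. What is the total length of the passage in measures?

Basic parallel period: 4 + 4 = 8 bars.
8 (basic form) + 4 (internal expansion) + 3 (extra statement) + 1 (cadential extension) = 16.

16 measures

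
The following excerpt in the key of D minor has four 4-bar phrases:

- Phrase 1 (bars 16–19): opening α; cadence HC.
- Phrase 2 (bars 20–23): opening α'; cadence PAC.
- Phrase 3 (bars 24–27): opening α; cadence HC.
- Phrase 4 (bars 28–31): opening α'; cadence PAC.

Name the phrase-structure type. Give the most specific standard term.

repeated period

The cadence pattern HC–PAC–HC–PAC is weak–strong twice, and phrases 3–4 restate phrases 1–2: a period heard twice, not a double period (which would end weakly at phrase 2).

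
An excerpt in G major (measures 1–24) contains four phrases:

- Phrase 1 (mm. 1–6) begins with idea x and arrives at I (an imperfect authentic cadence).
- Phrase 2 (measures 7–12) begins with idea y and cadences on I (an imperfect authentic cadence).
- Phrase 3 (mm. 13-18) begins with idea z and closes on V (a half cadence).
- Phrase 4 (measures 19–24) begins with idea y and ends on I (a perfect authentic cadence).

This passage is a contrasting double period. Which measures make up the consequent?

measures 13–24

In a double period the four phrases pair into a large antecedent (phrases 1–2, ending imperfect authentic cadence) and a large consequent (phrases 3–4, ending perfect authentic cadence). The consequent spans bars 13–24.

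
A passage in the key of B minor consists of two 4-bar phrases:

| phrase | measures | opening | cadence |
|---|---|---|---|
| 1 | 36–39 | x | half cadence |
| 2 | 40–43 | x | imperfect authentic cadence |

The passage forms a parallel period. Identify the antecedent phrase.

The phrase ending with the weaker cadence (half cadence) is the antecedent; the one ending more conclusively (imperfect authentic cadence) is the consequent. The antecedent is phrase 1.

phrase 1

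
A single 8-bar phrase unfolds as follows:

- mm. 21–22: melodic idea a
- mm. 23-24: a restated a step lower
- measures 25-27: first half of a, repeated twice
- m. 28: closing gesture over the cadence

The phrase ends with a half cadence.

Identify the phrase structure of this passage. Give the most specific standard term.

Basic idea (bars 21–22) + its repetition (measures 23-24) form the presentation; fragmentation and cadence (bars 25–28) form the continuation — the 8-bar whole is a sentence.

sentence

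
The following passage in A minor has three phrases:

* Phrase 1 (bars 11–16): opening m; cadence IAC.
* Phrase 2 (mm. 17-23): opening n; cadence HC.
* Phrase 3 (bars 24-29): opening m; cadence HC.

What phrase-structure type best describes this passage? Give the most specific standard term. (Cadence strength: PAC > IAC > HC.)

The final phrase closes with a half cadence, which is not stronger than the preceding half cadence; the 3 phrases lack an overall antecedent–consequent design and so form a phrase group.

phrase group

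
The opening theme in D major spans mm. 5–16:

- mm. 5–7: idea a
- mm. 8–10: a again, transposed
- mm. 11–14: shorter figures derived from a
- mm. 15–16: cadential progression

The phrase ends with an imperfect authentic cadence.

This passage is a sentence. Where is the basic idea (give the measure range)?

The presentation of a sentence is the basic idea (bars 5–7) plus its repetition (mm. 8-10); the basic idea is therefore bars 5–7.

measures 5–7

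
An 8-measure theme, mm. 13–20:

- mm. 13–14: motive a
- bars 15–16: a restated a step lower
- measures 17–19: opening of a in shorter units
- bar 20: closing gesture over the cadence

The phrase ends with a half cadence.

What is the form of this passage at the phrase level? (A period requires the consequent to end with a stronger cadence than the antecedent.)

Basic idea (measures 13-14) + its repetition (measures 15–16) form the presentation; fragmentation and cadence (bars 17–20) form the continuation — the 8-bar whole is a sentence.

sentence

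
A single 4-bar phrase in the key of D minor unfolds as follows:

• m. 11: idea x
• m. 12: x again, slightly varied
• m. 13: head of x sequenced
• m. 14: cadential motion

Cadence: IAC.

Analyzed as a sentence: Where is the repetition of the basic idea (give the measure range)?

measures 12–12

The presentation of a sentence is the basic idea (measure 11) plus its repetition (m. 12); the repetition of the basic idea is therefore bar 12.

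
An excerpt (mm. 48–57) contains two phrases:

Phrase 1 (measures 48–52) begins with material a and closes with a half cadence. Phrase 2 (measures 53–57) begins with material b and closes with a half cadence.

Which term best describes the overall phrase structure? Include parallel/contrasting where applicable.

The second phrase closes with a half cadence, which is not stronger than the first phrase's half cadence; without a weak→strong cadential pair there is no antecedent–consequent relationship, so this is a phrase group rather than a period.

phrase group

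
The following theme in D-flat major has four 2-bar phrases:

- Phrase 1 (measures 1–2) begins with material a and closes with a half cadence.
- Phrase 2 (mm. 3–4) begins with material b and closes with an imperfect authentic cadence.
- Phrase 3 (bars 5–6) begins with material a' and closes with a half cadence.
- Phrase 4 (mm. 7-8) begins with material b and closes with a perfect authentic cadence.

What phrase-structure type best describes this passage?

parallel double period

Four phrases in two halves: the first half (measures 1-4) ends with an imperfect authentic cadence, the second (mm. 5-8) with a perfect authentic cadence — a large antecedent–consequent pair, i.e. a double period.
Phrase 3 begins with the same material as phrase 1, making it parallel.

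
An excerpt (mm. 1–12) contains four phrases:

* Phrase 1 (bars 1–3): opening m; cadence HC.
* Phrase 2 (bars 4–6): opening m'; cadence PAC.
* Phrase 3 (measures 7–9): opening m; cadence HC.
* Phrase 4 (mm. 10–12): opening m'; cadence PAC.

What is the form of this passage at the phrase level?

repeated period

The cadence pattern HC–PAC–HC–PAC is weak–strong twice, and phrases 3–4 restate phrases 1–2: a period heard twice, not a double period (which would end weakly at phrase 2).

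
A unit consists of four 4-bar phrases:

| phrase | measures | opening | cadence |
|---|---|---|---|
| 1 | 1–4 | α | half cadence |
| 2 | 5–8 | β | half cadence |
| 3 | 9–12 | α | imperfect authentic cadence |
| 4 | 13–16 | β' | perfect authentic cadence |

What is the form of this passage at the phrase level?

Four phrases in two halves: the first half (mm. 1–8) ends with a half cadence, the second (measures 9-16) with a perfect authentic cadence — a large antecedent–consequent pair, i.e. a double period.
Phrase 3 begins with the same material as phrase 1, making it parallel.

parallel double period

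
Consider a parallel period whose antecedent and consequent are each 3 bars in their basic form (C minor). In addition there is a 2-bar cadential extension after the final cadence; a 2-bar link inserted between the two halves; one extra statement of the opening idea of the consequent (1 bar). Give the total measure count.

11 measures

Basic parallel period: 3 + 3 = 6 bars.
6 (basic form) + 2 (cadential extension) + 2 (link) + 1 (extra statement) = 11.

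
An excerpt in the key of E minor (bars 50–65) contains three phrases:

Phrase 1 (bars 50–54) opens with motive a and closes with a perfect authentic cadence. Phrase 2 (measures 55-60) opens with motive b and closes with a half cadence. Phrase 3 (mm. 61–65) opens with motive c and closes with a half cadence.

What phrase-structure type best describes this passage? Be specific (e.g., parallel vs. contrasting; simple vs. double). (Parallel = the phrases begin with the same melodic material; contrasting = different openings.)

The final phrase closes with a half cadence, which is not stronger than the preceding half cadence; the 3 phrases lack an overall antecedent–consequent design and so form a phrase group.

phrase group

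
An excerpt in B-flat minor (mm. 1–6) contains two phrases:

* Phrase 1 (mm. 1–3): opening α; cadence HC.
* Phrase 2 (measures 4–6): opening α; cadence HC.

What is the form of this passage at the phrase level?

Both phrases have the same opening (α) and the same cadence (half cadence): the second is a restatement, not a consequent, so this is a repeated phrase rather than a period.

repeated phrase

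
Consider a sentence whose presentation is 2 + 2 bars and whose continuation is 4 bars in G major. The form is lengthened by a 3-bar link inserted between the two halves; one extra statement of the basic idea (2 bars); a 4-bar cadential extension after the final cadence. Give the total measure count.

17 measures

Basic sentence: 2 + 2 + 4 = 8 bars.
8 (basic form) + 3 (link) + 2 (extra statement) + 4 (cadential extension) = 17.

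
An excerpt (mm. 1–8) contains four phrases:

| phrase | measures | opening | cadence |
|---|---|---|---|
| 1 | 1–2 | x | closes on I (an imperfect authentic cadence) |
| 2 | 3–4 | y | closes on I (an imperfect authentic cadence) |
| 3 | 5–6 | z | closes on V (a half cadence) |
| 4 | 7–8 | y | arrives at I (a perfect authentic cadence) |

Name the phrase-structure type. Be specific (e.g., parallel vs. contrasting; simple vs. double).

Four phrases in two halves: the first half (mm. 1-4) ends with an imperfect authentic cadence, the second (mm. 5-8) with a perfect authentic cadence — a large antecedent–consequent pair, i.e. a double period.
Phrase 3 begins with different material from phrase 1, making it contrasting.

contrasting double period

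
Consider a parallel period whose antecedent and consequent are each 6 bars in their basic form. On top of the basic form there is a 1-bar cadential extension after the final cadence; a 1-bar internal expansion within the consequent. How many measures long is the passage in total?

14 measures

Basic parallel period: 6 + 6 = 12 bars.
12 (basic form) + 1 (cadential extension) + 1 (internal expansion) = 14.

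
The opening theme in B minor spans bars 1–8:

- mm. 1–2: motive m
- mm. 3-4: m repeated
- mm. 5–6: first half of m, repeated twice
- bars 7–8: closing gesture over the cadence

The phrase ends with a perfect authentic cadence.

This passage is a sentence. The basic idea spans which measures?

The presentation of a sentence is the basic idea (bars 1–2) plus its repetition (mm. 3–4); the basic idea is therefore bars 1–2.

measures 1–2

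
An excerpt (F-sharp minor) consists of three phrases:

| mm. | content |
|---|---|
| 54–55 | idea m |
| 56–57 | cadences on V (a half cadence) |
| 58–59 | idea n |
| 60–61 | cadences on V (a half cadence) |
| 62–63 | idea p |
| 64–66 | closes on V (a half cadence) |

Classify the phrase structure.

The final phrase closes with a half cadence, which is not stronger than the preceding half cadence; the 3 phrases lack an overall antecedent–consequent design and so form a phrase group.

phrase group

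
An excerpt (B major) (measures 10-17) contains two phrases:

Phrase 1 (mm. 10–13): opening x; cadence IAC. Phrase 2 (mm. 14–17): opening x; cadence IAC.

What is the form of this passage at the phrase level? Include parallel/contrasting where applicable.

repeated phrase

Both phrases have the same opening (x) and the same cadence (imperfect authentic cadence): the second is a restatement, not a consequent, so this is a repeated phrase rather than a period.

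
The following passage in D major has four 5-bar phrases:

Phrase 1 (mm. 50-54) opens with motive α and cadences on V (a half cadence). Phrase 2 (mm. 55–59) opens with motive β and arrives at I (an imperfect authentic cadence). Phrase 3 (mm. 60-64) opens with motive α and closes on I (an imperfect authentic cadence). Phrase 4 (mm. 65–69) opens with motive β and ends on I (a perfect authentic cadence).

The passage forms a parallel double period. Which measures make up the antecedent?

measures 50–59

In a double period the first pair of phrases (ending imperfect authentic cadence) is the large antecedent and the second pair (ending perfect authentic cadence) is the large consequent; the antecedent is measures 50–59.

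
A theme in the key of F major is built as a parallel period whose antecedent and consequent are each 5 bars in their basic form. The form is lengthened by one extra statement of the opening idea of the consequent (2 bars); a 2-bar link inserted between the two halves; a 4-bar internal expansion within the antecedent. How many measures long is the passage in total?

18 measures

Basic parallel period: 5 + 5 = 10 bars.
10 (basic form) + 2 (extra statement) + 2 (link) + 4 (internal expansion) = 18.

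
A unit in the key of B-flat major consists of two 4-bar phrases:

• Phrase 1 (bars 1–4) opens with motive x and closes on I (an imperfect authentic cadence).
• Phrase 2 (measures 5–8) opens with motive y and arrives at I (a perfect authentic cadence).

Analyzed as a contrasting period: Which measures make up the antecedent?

measures 1–4

The antecedent is the phrase ending with the weaker cadence (imperfect authentic cadence, phrase 1) and the consequent the one ending more conclusively (perfect authentic cadence, phrase 2); the antecedent is bars 1–4.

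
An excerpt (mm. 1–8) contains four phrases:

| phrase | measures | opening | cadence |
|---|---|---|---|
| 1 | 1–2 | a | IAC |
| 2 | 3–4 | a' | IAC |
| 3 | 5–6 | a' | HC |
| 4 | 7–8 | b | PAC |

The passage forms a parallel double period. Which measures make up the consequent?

measures 5–8

In a double period the four phrases pair into a large antecedent (phrases 1–2, ending imperfect authentic cadence) and a large consequent (phrases 3–4, ending perfect authentic cadence). The consequent spans measures 5–8.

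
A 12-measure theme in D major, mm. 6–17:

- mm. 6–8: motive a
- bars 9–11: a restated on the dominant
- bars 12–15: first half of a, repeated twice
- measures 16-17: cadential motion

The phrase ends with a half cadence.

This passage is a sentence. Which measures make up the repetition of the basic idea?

measures 9–11

The presentation of a sentence is the basic idea (measures 6–8) plus its repetition (mm. 9–11); the repetition of the basic idea is therefore measures 9–11.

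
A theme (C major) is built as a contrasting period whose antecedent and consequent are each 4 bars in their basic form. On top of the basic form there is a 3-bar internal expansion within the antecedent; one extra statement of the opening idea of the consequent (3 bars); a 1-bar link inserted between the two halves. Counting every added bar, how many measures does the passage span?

Basic contrasting period: 4 + 4 = 8 bars.
8 (basic form) + 3 (internal expansion) + 3 (extra statement) + 1 (link) = 15.

15 measures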